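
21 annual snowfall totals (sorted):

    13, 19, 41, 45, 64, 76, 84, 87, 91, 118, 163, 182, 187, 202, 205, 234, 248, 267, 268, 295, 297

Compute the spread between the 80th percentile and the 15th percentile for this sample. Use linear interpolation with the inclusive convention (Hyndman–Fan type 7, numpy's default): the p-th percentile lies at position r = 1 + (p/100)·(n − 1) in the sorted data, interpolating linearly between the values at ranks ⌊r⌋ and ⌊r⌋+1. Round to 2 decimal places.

n = 21.
P15: r = 4 (integer) → 45.
P80: r = 17 (integer) → 248.
Difference: 248 − 45 = 203.

203.00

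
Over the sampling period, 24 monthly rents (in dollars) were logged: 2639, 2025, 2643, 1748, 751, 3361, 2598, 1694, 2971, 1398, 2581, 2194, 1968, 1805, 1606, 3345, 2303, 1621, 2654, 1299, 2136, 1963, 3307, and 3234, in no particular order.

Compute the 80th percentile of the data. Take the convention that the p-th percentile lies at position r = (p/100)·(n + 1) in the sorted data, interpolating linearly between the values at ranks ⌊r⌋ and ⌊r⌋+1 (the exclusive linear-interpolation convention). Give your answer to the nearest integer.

2971

Sorted: 751, 1299, 1398, 1606, 1621, 1694, 1748, 1805, 1963, 1968, 2025, 2136, 2194, 2303, 2581, 2598, 2639, 2643, 2654, 2971, 3234, 3307, 3345, 3361.
n = 24.
r = (80/100)·(24 + 1) = 20.
r is an integer, so P80 is the value at rank 20: 2971.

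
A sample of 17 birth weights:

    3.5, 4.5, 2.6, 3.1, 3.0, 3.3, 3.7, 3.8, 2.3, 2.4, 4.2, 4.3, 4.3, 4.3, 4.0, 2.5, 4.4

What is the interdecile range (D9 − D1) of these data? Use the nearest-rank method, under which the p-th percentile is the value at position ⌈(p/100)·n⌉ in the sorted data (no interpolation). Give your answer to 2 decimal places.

2.00

Sorted: 2.3, 2.4, 2.5, 2.6, 3.0, 3.1, 3.3, 3.5, 3.7, 3.8, 4.0, 4.2, 4.3, 4.3, 4.3, 4.4, 4.5.
n = 17.
P10: rank ⌈10/100·17⌉ = 2 → 2.4.
P90: rank ⌈90/100·17⌉ = 16 → 4.4.
Difference: 4.4 − 2.4 = 2.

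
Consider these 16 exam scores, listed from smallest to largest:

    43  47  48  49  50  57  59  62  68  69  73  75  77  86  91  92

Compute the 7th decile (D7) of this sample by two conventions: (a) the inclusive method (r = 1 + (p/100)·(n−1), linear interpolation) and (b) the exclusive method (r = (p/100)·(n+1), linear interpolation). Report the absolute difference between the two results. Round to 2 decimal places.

0.80

n = 16.
(a) r = 11.5; between ranks 11 (73) and 12 (75): 74.
(b) r = 11.9; between ranks 11 (73) and 12 (75): 74.8.
|74 − 74.8| = 0.8.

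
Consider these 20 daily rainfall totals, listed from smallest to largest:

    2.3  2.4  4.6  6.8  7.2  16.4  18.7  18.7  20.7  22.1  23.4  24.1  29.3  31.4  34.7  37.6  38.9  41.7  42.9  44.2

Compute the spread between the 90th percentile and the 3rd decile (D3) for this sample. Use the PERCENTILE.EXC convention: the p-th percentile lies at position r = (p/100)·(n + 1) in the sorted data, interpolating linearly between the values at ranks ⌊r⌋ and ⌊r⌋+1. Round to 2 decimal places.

n = 20.
P30: r = 6.3; ranks 6–7 are 16.4, 18.7; interpolating gives 17.09.
P90: r = 18.9; ranks 18–19 are 41.7, 42.9; interpolating gives 42.78.
Difference: 42.78 − 17.09 = 25.69.

25.69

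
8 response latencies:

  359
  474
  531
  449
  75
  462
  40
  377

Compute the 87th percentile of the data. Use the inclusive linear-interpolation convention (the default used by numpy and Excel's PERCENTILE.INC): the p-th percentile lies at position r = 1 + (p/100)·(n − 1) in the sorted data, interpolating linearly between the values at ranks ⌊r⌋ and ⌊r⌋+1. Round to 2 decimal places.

479.13

Sorted: 40, 75, 359, 377, 449, 462, 474, 531.
n = 8.
r = 1 + (87/100)·(8 − 1) = 1 + 6.09 = 7.09.
Rank 7 is 474 and rank 8 is 531.
Interpolate: 474 + 0.09·(531 − 474) = 474 + 0.09·57 = 479.13.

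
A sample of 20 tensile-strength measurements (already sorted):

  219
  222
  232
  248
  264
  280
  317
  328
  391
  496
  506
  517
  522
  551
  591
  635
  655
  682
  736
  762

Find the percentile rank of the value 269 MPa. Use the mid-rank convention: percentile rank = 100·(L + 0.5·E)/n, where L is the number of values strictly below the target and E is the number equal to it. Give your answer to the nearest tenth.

25.0

Count below 269: L = 5; count equal: E = 0; n = 20.
Percentile rank = 100·(5 + 0.5·0)/20 = 100·5/20 = 25.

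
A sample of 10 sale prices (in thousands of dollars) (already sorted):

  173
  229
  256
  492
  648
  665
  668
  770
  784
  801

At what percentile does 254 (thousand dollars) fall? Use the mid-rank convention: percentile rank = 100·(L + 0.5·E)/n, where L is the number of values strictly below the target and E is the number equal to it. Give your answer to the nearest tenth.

20.0

Count below 254: L = 2; count equal: E = 0; n = 10.
Percentile rank = 100·(2 + 0.5·0)/10 = 100·2/10 = 20.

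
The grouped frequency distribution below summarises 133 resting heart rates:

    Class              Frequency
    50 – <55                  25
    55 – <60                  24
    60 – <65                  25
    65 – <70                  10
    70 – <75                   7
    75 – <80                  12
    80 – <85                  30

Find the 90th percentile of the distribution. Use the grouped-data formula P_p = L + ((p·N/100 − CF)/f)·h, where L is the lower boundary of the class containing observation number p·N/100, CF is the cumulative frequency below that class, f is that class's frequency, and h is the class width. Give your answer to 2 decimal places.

82.78

N = 133; target position k = 90/100 · 133 = 119.7.
Cumulative frequencies: 25, 49, 74, 84, 91, 103, 133.
Observation 119.7 falls in the class 80 – <85.
L = 80, CF = 103, f = 30, h = 5.
P90 = 80 + ((119.7 − 103)/30)·5 = 80 + 2.78333 = 82.7833.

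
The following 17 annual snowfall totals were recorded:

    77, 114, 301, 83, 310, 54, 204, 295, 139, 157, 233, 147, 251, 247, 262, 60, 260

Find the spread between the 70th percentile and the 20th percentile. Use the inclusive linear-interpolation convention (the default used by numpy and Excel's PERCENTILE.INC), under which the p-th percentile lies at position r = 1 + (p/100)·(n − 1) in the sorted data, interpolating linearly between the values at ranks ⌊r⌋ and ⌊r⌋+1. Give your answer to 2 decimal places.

163.60

Sorted: 54, 60, 77, 83, 114, 139, 147, 157, 204, 233, 247, 251, 260, 262, 295, 301, 310.
n = 17.
P20: r = 4.2; ranks 4–5 are 83, 114; interpolating gives 89.2.
P70: r = 12.2; ranks 12–13 are 251, 260; interpolating gives 252.8.
Difference: 252.8 − 89.2 = 163.6.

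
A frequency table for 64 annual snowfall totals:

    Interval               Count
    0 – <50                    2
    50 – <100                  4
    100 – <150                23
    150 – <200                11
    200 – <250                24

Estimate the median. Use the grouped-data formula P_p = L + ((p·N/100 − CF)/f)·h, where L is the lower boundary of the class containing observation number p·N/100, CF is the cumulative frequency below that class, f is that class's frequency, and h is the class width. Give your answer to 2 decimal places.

N = 64; target position k = 50/100 · 64 = 32.
Cumulative frequencies: 2, 6, 29, 40, 64.
Observation 32 falls in the class 150 – <200.
L = 150, CF = 29, f = 11, h = 50.
P50 = 150 + ((32 − 29)/11)·50 = 150 + 13.6364 = 163.636.

163.64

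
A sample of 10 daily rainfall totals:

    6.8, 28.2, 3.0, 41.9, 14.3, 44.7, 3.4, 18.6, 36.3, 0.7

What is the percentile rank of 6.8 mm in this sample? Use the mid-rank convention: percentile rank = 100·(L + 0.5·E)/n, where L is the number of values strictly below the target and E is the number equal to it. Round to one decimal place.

Sorted: 0.7, 3.0, 3.4, 6.8, 14.3, 18.6, 28.2, 36.3, 41.9, 44.7.
Count below 6.8: L = 3; count equal: E = 1; n = 10.
Percentile rank = 100·(3 + 0.5·1)/10 = 100·3.5/10 = 35.

35.0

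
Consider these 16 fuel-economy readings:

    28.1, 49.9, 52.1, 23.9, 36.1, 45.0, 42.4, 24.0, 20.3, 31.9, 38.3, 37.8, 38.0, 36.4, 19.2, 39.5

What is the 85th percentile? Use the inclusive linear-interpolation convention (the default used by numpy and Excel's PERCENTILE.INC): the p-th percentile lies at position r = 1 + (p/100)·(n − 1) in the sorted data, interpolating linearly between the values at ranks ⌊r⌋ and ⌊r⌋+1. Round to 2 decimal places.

Sorted: 19.2, 20.3, 23.9, 24.0, 28.1, 31.9, 36.1, 36.4, 37.8, 38.0, 38.3, 39.5, 42.4, 45.0, 49.9, 52.1.
n = 16.
r = 1 + (85/100)·(16 − 1) = 1 + 12.75 = 13.75.
Rank 13 is 42.4 and rank 14 is 45.0.
Interpolate: 42.4 + 0.75·(45.0 − 42.4) = 42.4 + 0.75·2.6 = 44.35.

44.35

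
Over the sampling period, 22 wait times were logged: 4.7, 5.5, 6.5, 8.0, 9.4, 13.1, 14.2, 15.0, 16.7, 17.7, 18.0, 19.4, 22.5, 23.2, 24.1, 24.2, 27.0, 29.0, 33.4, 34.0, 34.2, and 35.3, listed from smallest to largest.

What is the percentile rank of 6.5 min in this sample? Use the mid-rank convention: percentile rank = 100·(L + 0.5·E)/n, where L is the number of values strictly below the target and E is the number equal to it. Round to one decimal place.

Count below 6.5: L = 2; count equal: E = 1; n = 22.
Percentile rank = 100·(2 + 0.5·1)/22 = 100·2.5/22 = 11.36.

11.4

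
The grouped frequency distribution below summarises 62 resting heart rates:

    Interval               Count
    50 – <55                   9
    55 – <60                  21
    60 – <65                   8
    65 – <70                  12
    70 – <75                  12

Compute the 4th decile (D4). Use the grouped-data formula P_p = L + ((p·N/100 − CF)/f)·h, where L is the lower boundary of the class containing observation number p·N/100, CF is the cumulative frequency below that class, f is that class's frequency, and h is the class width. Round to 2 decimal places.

N = 62; target position k = 40/100 · 62 = 24.8.
Cumulative frequencies: 9, 30, 38, 50, 62.
Observation 24.8 falls in the class 55 – <60.
L = 55, CF = 9, f = 21, h = 5.
P40 = 55 + ((24.8 − 9)/21)·5 = 55 + 3.7619 = 58.7619.

58.76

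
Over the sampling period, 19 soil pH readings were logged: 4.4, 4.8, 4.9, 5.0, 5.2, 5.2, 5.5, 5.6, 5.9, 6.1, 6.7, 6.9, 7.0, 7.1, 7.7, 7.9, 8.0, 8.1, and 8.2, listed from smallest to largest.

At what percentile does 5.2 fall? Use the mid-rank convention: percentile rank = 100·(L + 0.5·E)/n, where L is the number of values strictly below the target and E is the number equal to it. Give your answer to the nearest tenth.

26.3

Count below 5.2: L = 4; count equal: E = 2; n = 19.
Percentile rank = 100·(4 + 0.5·2)/19 = 100·5/19 = 26.32.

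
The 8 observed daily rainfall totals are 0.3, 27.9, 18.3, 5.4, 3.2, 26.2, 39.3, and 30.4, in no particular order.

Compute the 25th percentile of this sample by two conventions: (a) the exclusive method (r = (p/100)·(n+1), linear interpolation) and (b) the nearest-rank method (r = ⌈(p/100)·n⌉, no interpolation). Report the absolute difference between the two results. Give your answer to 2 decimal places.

0.55

Sorted: 0.3, 3.2, 5.4, 18.3, 26.2, 27.9, 30.4, 39.3.
n = 8.
(a) r = 2.25; between ranks 2 (3.2) and 3 (5.4): 3.75.
(b) the nearest-rank method: rank 2 → 3.2.
|3.75 − 3.2| = 0.55.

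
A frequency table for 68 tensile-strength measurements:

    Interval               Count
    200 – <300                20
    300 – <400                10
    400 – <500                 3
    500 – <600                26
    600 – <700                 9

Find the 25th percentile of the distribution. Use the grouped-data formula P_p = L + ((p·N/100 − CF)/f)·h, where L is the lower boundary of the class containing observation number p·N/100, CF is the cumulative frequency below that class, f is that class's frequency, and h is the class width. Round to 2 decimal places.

285.00

N = 68; target position k = 25/100 · 68 = 17.
Cumulative frequencies: 20, 30, 33, 59, 68.
Observation 17 falls in the class 200 – <300.
L = 200, CF = 0, f = 20, h = 100.
P25 = 200 + ((17 − 0)/20)·100 = 200 + 85 = 285.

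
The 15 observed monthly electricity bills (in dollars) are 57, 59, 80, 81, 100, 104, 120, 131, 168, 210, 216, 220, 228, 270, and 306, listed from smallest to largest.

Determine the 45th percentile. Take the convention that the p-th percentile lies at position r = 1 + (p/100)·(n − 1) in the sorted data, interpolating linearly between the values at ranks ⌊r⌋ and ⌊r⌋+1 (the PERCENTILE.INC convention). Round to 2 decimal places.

123.30

n = 15.
r = 1 + (45/100)·(15 − 1) = 1 + 6.3 = 7.3.
Rank 7 is 120 and rank 8 is 131.
Interpolate: 120 + 0.3·(131 − 120) = 120 + 0.3·11 = 123.3.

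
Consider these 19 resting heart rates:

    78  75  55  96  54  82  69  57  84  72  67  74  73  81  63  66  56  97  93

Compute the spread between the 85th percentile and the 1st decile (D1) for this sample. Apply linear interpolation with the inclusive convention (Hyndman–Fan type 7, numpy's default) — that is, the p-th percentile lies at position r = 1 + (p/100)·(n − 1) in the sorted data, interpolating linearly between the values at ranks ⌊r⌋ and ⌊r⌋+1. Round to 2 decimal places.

30.90

Sorted: 54, 55, 56, 57, 63, 66, 67, 69, 72, 73, 74, 75, 78, 81, 82, 84, 93, 96, 97.
n = 19.
P10: r = 2.8; ranks 2–3 are 55, 56; interpolating gives 55.8.
P85: r = 16.3; ranks 16–17 are 84, 93; interpolating gives 86.7.
Difference: 86.7 − 55.8 = 30.9.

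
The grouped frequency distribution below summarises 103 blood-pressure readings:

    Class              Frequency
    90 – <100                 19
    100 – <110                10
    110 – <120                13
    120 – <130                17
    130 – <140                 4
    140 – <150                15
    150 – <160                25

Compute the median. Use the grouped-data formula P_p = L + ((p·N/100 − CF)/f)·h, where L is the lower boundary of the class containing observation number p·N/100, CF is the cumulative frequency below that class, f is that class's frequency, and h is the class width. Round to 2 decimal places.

125.59

N = 103; target position k = 50/100 · 103 = 51.5.
Cumulative frequencies: 19, 29, 42, 59, 63, 78, 103.
Observation 51.5 falls in the class 120 – <130.
L = 120, CF = 42, f = 17, h = 10.
P50 = 120 + ((51.5 − 42)/17)·10 = 120 + 5.58824 = 125.588.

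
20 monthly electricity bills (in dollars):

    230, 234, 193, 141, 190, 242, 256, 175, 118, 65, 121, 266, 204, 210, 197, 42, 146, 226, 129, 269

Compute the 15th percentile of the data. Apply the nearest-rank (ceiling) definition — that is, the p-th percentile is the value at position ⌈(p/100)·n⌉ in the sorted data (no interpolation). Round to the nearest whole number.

118

Sorted: 42, 65, 118, 121, 129, 141, 146, 175, 190, 193, 197, 204, 210, 226, 230, 234, 242, 256, 266, 269.
n = 20.
Position = ⌈15/100 · 20⌉ = ⌈3⌉ = 3.
The value at rank 3 is 118.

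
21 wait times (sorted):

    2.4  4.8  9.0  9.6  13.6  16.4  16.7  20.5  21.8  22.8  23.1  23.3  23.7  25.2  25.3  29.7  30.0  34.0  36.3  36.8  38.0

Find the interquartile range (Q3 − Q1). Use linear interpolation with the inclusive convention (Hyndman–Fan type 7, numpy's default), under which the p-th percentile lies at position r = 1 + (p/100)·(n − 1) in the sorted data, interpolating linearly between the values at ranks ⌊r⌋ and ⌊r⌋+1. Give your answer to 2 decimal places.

n = 21.
P25: r = 6 (integer) → 16.4.
P75: r = 16 (integer) → 29.7.
Difference: 29.7 − 16.4 = 13.3.

13.30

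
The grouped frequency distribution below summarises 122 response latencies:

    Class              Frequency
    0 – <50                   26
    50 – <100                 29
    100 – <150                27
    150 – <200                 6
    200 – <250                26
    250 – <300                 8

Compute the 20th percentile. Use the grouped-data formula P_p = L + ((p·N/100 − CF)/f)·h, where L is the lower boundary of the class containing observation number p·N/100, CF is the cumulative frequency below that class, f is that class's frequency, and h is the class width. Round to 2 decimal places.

N = 122; target position k = 20/100 · 122 = 24.4.
Cumulative frequencies: 26, 55, 82, 88, 114, 122.
Observation 24.4 falls in the class 0 – <50.
L = 0, CF = 0, f = 26, h = 50.
P20 = 0 + ((24.4 − 0)/26)·50 = 0 + 46.9231 = 46.9231.

46.92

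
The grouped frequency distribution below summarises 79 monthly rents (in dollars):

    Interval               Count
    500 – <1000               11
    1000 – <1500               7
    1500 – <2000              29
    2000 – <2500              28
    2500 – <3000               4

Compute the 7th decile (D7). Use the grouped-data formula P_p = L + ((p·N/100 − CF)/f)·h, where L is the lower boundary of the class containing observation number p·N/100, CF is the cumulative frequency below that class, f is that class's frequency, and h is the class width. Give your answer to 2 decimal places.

2148.21

N = 79; target position k = 70/100 · 79 = 55.3.
Cumulative frequencies: 11, 18, 47, 75, 79.
Observation 55.3 falls in the class 2000 – <2500.
L = 2000, CF = 47, f = 28, h = 500.
P70 = 2000 + ((55.3 − 47)/28)·500 = 2000 + 148.214 = 2148.21.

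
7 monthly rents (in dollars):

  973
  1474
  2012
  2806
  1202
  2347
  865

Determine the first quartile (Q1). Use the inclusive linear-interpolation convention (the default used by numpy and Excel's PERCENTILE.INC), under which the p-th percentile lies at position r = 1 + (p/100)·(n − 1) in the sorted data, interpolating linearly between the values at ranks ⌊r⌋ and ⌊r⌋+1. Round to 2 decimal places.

1087.50

Sorted: 865, 973, 1202, 1474, 2012, 2347, 2806.
n = 7.
r = 1 + (25/100)·(7 − 1) = 1 + 1.5 = 2.5.
Rank 2 is 973 and rank 3 is 1202.
Interpolate: 973 + 0.5·(1202 − 973) = 973 + 0.5·229 = 1087.5.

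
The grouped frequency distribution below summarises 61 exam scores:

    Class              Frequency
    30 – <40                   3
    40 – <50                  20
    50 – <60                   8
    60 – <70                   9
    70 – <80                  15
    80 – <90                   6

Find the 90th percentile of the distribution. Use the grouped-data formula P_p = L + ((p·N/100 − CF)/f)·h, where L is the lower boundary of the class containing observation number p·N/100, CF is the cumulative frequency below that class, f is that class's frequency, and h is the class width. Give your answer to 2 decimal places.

79.93

N = 61; target position k = 90/100 · 61 = 54.9.
Cumulative frequencies: 3, 23, 31, 40, 55, 61.
Observation 54.9 falls in the class 70 – <80.
L = 70, CF = 40, f = 15, h = 10.
P90 = 70 + ((54.9 − 40)/15)·10 = 70 + 9.93333 = 79.9333.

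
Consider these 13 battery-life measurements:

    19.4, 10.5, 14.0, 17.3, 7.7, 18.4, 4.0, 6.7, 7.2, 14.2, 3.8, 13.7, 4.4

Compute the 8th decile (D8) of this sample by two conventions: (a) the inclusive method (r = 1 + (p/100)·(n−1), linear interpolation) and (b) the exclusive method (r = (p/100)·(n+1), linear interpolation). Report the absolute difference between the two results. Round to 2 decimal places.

1.46

Sorted: 3.8, 4.0, 4.4, 6.7, 7.2, 7.7, 10.5, 13.7, 14.0, 14.2, 17.3, 18.4, 19.4.
n = 13.
(a) r = 10.6; between ranks 10 (14.2) and 11 (17.3): 16.06.
(b) r = 11.2; between ranks 11 (17.3) and 12 (18.4): 17.52.
|16.06 − 17.52| = 1.46.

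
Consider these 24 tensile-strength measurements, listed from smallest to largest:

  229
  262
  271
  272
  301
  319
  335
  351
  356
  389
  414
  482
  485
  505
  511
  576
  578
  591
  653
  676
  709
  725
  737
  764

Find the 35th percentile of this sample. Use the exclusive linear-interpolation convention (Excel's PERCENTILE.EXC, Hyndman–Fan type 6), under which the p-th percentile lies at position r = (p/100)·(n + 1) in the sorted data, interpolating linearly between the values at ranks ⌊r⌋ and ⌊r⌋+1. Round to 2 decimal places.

354.75

n = 24.
r = (35/100)·(24 + 1) = 8.75.
Rank 8 is 351 and rank 9 is 356.
Interpolate: 351 + 0.75·(356 − 351) = 351 + 0.75·5 = 354.75.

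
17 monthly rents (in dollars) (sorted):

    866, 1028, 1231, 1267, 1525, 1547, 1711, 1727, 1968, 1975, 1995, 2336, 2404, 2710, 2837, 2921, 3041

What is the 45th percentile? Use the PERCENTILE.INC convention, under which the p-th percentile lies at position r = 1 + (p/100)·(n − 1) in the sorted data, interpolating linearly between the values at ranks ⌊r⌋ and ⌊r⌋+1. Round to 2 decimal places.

n = 17.
r = 1 + (45/100)·(17 − 1) = 1 + 7.2 = 8.2.
Rank 8 is 1727 and rank 9 is 1968.
Interpolate: 1727 + 0.2·(1968 − 1727) = 1727 + 0.2·241 = 1775.2.

1775.20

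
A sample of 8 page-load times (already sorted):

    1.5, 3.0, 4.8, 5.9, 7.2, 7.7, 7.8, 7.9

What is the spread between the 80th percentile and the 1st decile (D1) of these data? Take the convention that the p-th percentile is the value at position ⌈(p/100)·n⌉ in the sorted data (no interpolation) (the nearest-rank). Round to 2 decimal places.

n = 8.
P10: rank ⌈10/100·8⌉ = 1 → 1.5.
P80: rank ⌈80/100·8⌉ = 7 → 7.8.
Difference: 7.8 − 1.5 = 6.3.

6.30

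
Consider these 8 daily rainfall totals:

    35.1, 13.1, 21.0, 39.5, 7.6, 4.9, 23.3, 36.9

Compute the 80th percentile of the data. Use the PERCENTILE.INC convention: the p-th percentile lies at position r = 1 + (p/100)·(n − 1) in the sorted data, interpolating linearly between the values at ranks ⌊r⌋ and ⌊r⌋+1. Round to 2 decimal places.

Sorted: 4.9, 7.6, 13.1, 21.0, 23.3, 35.1, 36.9, 39.5.
n = 8.
r = 1 + (80/100)·(8 − 1) = 1 + 5.6 = 6.6.
Rank 6 is 35.1 and rank 7 is 36.9.
Interpolate: 35.1 + 0.6·(36.9 − 35.1) = 35.1 + 0.6·1.8 = 36.18.

36.18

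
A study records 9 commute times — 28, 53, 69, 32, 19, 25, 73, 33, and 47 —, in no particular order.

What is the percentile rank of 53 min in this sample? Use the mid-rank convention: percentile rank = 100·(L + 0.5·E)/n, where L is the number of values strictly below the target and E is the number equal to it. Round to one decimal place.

Sorted: 19, 25, 28, 32, 33, 47, 53, 69, 73.
Count below 53: L = 6; count equal: E = 1; n = 9.
Percentile rank = 100·(6 + 0.5·1)/9 = 100·6.5/9 = 72.22.

72.2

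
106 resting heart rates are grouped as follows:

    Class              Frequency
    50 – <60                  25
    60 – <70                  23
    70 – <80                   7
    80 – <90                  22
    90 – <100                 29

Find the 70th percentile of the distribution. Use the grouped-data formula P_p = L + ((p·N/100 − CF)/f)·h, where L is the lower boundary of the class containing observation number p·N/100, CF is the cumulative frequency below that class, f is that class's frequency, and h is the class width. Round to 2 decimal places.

88.73

N = 106; target position k = 70/100 · 106 = 74.2.
Cumulative frequencies: 25, 48, 55, 77, 106.
Observation 74.2 falls in the class 80 – <90.
L = 80, CF = 55, f = 22, h = 10.
P70 = 80 + ((74.2 − 55)/22)·10 = 80 + 8.72727 = 88.7273.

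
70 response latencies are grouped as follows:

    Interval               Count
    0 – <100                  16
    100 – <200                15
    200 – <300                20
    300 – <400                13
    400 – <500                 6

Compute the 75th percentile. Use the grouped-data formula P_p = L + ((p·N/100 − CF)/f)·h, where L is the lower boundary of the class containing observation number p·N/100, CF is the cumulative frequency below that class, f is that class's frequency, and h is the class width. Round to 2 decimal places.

N = 70; target position k = 75/100 · 70 = 52.5.
Cumulative frequencies: 16, 31, 51, 64, 70.
Observation 52.5 falls in the class 300 – <400.
L = 300, CF = 51, f = 13, h = 100.
P75 = 300 + ((52.5 − 51)/13)·100 = 300 + 11.5385 = 311.538.

311.54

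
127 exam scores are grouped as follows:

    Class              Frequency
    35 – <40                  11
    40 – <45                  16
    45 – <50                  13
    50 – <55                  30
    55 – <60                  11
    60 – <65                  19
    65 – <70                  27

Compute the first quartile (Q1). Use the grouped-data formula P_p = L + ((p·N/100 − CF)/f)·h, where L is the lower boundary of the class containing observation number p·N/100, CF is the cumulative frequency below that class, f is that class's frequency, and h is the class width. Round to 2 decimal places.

N = 127; target position k = 25/100 · 127 = 31.75.
Cumulative frequencies: 11, 27, 40, 70, 81, 100, 127.
Observation 31.75 falls in the class 45 – <50.
L = 45, CF = 27, f = 13, h = 5.
P25 = 45 + ((31.75 − 27)/13)·5 = 45 + 1.82692 = 46.8269.

46.83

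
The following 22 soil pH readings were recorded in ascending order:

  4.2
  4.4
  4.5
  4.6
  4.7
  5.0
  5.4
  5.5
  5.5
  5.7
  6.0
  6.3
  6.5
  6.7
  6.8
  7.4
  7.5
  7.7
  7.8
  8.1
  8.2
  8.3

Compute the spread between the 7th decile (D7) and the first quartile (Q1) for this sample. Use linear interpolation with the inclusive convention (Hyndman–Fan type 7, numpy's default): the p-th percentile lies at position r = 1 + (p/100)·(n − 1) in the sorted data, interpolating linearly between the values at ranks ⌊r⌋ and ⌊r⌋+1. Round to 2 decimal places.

n = 22.
P25: r = 6.25; ranks 6–7 are 5.0, 5.4; interpolating gives 5.1.
P70: r = 15.7; ranks 15–16 are 6.8, 7.4; interpolating gives 7.22.
Difference: 7.22 − 5.1 = 2.12.

2.12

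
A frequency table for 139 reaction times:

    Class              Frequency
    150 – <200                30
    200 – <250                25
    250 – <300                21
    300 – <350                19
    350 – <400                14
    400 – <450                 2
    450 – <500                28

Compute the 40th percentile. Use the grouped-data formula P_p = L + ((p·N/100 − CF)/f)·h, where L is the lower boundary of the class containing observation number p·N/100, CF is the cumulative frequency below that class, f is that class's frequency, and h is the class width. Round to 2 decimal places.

N = 139; target position k = 40/100 · 139 = 55.6.
Cumulative frequencies: 30, 55, 76, 95, 109, 111, 139.
Observation 55.6 falls in the class 250 – <300.
L = 250, CF = 55, f = 21, h = 50.
P40 = 250 + ((55.6 − 55)/21)·50 = 250 + 1.42857 = 251.429.

251.43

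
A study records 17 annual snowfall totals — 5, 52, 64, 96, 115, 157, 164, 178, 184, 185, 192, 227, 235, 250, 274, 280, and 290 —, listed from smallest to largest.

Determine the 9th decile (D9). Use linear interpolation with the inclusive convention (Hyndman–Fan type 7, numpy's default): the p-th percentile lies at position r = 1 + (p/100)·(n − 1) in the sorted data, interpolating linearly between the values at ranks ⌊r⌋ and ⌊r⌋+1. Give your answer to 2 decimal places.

n = 17.
r = 1 + (90/100)·(17 − 1) = 1 + 14.4 = 15.4.
Rank 15 is 274 and rank 16 is 280.
Interpolate: 274 + 0.4·(280 − 274) = 274 + 0.4·6 = 276.4.

276.40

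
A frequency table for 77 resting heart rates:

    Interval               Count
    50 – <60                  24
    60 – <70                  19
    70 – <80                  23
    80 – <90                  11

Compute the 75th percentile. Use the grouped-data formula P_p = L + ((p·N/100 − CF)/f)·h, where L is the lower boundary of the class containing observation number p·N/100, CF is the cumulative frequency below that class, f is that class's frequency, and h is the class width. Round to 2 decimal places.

N = 77; target position k = 75/100 · 77 = 57.75.
Cumulative frequencies: 24, 43, 66, 77.
Observation 57.75 falls in the class 70 – <80.
L = 70, CF = 43, f = 23, h = 10.
P75 = 70 + ((57.75 − 43)/23)·10 = 70 + 6.41304 = 76.413.

76.41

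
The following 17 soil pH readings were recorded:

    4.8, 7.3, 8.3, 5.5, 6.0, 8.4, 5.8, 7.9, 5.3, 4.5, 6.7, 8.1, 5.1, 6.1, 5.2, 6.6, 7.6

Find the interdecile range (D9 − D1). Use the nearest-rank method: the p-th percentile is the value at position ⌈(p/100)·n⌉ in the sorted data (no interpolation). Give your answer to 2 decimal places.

Sorted: 4.5, 4.8, 5.1, 5.2, 5.3, 5.5, 5.8, 6.0, 6.1, 6.6, 6.7, 7.3, 7.6, 7.9, 8.1, 8.3, 8.4.
n = 17.
P10: rank ⌈10/100·17⌉ = 2 → 4.8.
P90: rank ⌈90/100·17⌉ = 16 → 8.3.
Difference: 8.3 − 4.8 = 3.5.

3.50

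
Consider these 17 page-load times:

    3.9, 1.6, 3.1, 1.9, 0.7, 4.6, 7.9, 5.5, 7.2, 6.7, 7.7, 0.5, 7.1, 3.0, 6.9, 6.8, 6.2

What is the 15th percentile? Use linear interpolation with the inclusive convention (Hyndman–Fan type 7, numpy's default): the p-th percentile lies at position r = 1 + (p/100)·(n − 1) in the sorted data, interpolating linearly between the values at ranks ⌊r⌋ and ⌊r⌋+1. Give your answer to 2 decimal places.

1.72

Sorted: 0.5, 0.7, 1.6, 1.9, 3.0, 3.1, 3.9, 4.6, 5.5, 6.2, 6.7, 6.8, 6.9, 7.1, 7.2, 7.7, 7.9.
n = 17.
r = 1 + (15/100)·(17 − 1) = 1 + 2.4 = 3.4.
Rank 3 is 1.6 and rank 4 is 1.9.
Interpolate: 1.6 + 0.4·(1.9 − 1.6) = 1.6 + 0.4·0.3 = 1.72.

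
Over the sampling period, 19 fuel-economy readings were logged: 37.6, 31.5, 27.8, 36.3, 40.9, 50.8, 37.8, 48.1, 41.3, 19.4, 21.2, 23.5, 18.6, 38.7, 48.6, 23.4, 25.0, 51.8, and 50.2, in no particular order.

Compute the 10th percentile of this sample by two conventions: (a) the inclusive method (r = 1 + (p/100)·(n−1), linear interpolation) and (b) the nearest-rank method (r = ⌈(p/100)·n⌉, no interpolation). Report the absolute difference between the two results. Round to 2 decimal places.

Sorted: 18.6, 19.4, 21.2, 23.4, 23.5, 25.0, 27.8, 31.5, 36.3, 37.6, 37.8, 38.7, 40.9, 41.3, 48.1, 48.6, 50.2, 50.8, 51.8.
n = 19.
(a) r = 2.8; between ranks 2 (19.4) and 3 (21.2): 20.84.
(b) the nearest-rank method: rank 2 → 19.4.
|20.84 − 19.4| = 1.44.

1.44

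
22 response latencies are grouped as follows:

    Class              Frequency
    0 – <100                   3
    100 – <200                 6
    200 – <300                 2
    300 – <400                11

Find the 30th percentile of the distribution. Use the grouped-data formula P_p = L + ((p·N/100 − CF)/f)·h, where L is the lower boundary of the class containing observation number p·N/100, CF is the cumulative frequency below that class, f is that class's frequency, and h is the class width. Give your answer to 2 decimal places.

160.00

N = 22; target position k = 30/100 · 22 = 6.6.
Cumulative frequencies: 3, 9, 11, 22.
Observation 6.6 falls in the class 100 – <200.
L = 100, CF = 3, f = 6, h = 100.
P30 = 100 + ((6.6 − 3)/6)·100 = 100 + 60 = 160.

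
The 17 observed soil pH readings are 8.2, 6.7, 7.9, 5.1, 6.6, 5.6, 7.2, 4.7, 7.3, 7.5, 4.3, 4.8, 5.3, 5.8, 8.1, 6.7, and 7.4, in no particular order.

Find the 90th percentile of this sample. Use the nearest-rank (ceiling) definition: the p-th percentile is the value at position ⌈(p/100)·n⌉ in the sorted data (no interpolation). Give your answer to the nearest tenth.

Sorted: 4.3, 4.7, 4.8, 5.1, 5.3, 5.6, 5.8, 6.6, 6.7, 6.7, 7.2, 7.3, 7.4, 7.5, 7.9, 8.1, 8.2.
n = 17.
Position = ⌈90/100 · 17⌉ = ⌈15.3⌉ = 16.
The value at rank 16 is 8.1.

8.1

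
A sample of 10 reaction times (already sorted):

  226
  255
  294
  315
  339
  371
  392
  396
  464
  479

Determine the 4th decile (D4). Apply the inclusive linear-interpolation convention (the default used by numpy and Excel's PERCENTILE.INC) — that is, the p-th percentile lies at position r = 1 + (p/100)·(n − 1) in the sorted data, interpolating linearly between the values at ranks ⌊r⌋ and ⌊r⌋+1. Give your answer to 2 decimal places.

329.40

n = 10.
r = 1 + (40/100)·(10 − 1) = 1 + 3.6 = 4.6.
Rank 4 is 315 and rank 5 is 339.
Interpolate: 315 + 0.6·(339 − 315) = 315 + 0.6·24 = 329.4.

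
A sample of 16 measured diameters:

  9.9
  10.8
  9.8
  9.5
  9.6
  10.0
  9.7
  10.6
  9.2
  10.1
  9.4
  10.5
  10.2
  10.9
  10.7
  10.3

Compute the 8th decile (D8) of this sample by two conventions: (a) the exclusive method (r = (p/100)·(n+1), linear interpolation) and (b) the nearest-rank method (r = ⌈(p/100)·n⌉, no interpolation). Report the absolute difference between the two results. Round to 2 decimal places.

Sorted: 9.2, 9.4, 9.5, 9.6, 9.7, 9.8, 9.9, 10.0, 10.1, 10.2, 10.3, 10.5, 10.6, 10.7, 10.8, 10.9.
n = 16.
(a) r = 13.6; between ranks 13 (10.6) and 14 (10.7): 10.66.
(b) the nearest-rank method: rank 13 → 10.6.
|10.66 − 10.6| = 0.06.

0.06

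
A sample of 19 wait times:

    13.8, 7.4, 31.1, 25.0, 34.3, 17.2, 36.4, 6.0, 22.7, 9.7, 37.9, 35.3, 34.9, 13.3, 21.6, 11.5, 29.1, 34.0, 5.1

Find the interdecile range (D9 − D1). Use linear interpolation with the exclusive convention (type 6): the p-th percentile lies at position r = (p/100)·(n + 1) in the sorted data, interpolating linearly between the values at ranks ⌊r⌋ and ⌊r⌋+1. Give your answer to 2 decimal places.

30.40

Sorted: 5.1, 6.0, 7.4, 9.7, 11.5, 13.3, 13.8, 17.2, 21.6, 22.7, 25.0, 29.1, 31.1, 34.0, 34.3, 34.9, 35.3, 36.4, 37.9.
n = 19.
P10: r = 2 (integer) → 6.
P90: r = 18 (integer) → 36.4.
Difference: 36.4 − 6 = 30.4.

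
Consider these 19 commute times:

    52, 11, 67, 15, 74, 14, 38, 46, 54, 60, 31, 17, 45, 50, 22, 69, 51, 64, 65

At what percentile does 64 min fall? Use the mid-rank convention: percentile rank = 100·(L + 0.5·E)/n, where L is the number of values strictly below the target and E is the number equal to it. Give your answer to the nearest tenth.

Sorted: 11, 14, 15, 17, 22, 31, 38, 45, 46, 50, 51, 52, 54, 60, 64, 65, 67, 69, 74.
Count below 64: L = 14; count equal: E = 1; n = 19.
Percentile rank = 100·(14 + 0.5·1)/19 = 100·14.5/19 = 76.32.

76.3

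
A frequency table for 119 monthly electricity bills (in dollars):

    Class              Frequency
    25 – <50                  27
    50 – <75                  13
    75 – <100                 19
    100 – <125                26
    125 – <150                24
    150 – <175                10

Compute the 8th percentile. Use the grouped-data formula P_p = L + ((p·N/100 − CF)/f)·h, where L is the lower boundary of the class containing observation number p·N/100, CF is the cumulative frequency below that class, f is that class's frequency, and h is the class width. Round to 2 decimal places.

33.81

N = 119; target position k = 8/100 · 119 = 9.52.
Cumulative frequencies: 27, 40, 59, 85, 109, 119.
Observation 9.52 falls in the class 25 – <50.
L = 25, CF = 0, f = 27, h = 25.
P8 = 25 + ((9.52 − 0)/27)·25 = 25 + 8.81481 = 33.8148.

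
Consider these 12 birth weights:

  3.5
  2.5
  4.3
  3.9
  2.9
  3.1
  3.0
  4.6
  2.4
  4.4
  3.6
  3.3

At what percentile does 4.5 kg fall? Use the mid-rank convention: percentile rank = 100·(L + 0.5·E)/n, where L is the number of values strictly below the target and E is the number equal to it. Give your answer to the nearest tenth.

91.7

Sorted: 2.4, 2.5, 2.9, 3.0, 3.1, 3.3, 3.5, 3.6, 3.9, 4.3, 4.4, 4.6.
Count below 4.5: L = 11; count equal: E = 0; n = 12.
Percentile rank = 100·(11 + 0.5·0)/12 = 100·11/12 = 91.67.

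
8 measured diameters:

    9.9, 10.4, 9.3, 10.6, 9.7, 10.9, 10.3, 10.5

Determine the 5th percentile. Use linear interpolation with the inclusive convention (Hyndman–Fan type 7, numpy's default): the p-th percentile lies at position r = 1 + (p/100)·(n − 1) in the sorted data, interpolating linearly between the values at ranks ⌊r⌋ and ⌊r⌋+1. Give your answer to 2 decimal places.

Sorted: 9.3, 9.7, 9.9, 10.3, 10.4, 10.5, 10.6, 10.9.
n = 8.
r = 1 + (5/100)·(8 − 1) = 1 + 0.35 = 1.35.
Rank 1 is 9.3 and rank 2 is 9.7.
Interpolate: 9.3 + 0.35·(9.7 − 9.3) = 9.3 + 0.35·0.4 = 9.44.

9.44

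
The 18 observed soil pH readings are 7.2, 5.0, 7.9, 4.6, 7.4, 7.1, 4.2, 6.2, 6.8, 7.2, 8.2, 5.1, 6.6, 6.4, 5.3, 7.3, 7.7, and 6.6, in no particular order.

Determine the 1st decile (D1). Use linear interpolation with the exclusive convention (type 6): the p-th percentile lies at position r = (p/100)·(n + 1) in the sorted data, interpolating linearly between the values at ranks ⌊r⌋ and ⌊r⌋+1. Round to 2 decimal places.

4.56

Sorted: 4.2, 4.6, 5.0, 5.1, 5.3, 6.2, 6.4, 6.6, 6.6, 6.8, 7.1, 7.2, 7.2, 7.3, 7.4, 7.7, 7.9, 8.2.
n = 18.
r = (10/100)·(18 + 1) = 1.9.
Rank 1 is 4.2 and rank 2 is 4.6.
Interpolate: 4.2 + 0.9·(4.6 − 4.2) = 4.2 + 0.9·0.4 = 4.56.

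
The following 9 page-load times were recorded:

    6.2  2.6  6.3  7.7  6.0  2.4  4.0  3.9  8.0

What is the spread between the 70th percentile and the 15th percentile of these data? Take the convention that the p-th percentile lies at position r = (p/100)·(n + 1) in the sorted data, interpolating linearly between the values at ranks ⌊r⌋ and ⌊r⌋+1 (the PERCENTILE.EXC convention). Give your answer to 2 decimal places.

3.80

Sorted: 2.4, 2.6, 3.9, 4.0, 6.0, 6.2, 6.3, 7.7, 8.0.
n = 9.
P15: r = 1.5; ranks 1–2 are 2.4, 2.6; interpolating gives 2.5.
P70: r = 7 (integer) → 6.3.
Difference: 6.3 − 2.5 = 3.8.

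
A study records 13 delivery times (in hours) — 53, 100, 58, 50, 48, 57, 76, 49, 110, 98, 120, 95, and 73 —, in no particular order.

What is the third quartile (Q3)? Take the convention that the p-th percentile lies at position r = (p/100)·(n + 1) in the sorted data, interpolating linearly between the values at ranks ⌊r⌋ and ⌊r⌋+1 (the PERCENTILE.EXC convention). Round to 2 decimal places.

99.00

Sorted: 48, 49, 50, 53, 57, 58, 73, 76, 95, 98, 100, 110, 120.
n = 13.
r = (75/100)·(13 + 1) = 10.5.
Rank 10 is 98 and rank 11 is 100.
Interpolate: 98 + 0.5·(100 − 98) = 98 + 0.5·2 = 99.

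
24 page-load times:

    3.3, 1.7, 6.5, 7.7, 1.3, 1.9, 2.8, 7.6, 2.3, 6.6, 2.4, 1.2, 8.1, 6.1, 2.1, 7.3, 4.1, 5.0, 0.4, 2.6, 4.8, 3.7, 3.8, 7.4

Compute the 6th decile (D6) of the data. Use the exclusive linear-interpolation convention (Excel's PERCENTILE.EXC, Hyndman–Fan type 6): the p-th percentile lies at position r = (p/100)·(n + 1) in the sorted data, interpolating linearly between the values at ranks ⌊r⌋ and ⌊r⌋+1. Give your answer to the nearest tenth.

Sorted: 0.4, 1.2, 1.3, 1.7, 1.9, 2.1, 2.3, 2.4, 2.6, 2.8, 3.3, 3.7, 3.8, 4.1, 4.8, 5.0, 6.1, 6.5, 6.6, 7.3, 7.4, 7.6, 7.7, 8.1.
n = 24.
r = (60/100)·(24 + 1) = 15.
r is an integer, so P60 is the value at rank 15: 4.8.

4.8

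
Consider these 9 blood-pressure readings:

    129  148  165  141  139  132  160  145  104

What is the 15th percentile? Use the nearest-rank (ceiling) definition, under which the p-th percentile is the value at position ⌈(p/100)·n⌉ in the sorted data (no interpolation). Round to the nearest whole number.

Sorted: 104, 129, 132, 139, 141, 145, 148, 160, 165.
n = 9.
Position = ⌈15/100 · 9⌉ = ⌈1.35⌉ = 2.
The value at rank 2 is 129.

129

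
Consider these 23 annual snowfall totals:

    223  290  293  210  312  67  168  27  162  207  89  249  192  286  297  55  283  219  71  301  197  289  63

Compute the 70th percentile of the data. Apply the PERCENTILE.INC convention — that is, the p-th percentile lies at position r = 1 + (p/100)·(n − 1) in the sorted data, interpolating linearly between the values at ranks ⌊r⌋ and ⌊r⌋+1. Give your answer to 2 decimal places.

284.20

Sorted: 27, 55, 63, 67, 71, 89, 162, 168, 192, 197, 207, 210, 219, 223, 249, 283, 286, 289, 290, 293, 297, 301, 312.
n = 23.
r = 1 + (70/100)·(23 − 1) = 1 + 15.4 = 16.4.
Rank 16 is 283 and rank 17 is 286.
Interpolate: 283 + 0.4·(286 − 283) = 283 + 0.4·3 = 284.2.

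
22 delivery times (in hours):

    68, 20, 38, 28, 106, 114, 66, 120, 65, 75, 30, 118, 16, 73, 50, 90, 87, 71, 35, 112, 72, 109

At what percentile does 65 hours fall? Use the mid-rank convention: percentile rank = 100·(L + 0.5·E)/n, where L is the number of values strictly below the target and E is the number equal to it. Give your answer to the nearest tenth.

Sorted: 16, 20, 28, 30, 35, 38, 50, 65, 66, 68, 71, 72, 73, 75, 87, 90, 106, 109, 112, 114, 118, 120.
Count below 65: L = 7; count equal: E = 1; n = 22.
Percentile rank = 100·(7 + 0.5·1)/22 = 100·7.5/22 = 34.09.

34.1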